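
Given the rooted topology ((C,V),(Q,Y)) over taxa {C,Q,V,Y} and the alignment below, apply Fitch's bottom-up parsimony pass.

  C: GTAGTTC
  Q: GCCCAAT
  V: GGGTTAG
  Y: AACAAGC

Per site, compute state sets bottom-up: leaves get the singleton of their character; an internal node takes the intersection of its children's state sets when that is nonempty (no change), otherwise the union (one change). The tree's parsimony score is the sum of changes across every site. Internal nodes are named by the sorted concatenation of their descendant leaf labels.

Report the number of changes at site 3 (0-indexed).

3

CV@0: {G} ∩ {G} = {G} (intersection, +0)
QY@0: {G} ∪ {A} = {A,G} (union, +1)
CQVY@0: {G} ∩ {A,G} = {G} (intersection, +0)
CV@1: {T} ∪ {G} = {G,T} (union, +1)
QY@1: {C} ∪ {A} = {A,C} (union, +1)
CQVY@1: {G,T} ∪ {A,C} = {A,C,G,T} (union, +1)
CV@2: {A} ∪ {G} = {A,G} (union, +1)
QY@2: {C} ∩ {C} = {C} (intersection, +0)
CQVY@2: {A,G} ∪ {C} = {A,C,G} (union, +1)
CV@3: {G} ∪ {T} = {G,T} (union, +1)
QY@3: {C} ∪ {A} = {A,C} (union, +1)
CQVY@3: {G,T} ∪ {A,C} = {A,C,G,T} (union, +1)
CV@4: {T} ∩ {T} = {T} (intersection, +0)
QY@4: {A} ∩ {A} = {A} (intersection, +0)
CQVY@4: {T} ∪ {A} = {A,T} (union, +1)
CV@5: {T} ∪ {A} = {A,T} (union, +1)
QY@5: {A} ∪ {G} = {A,G} (union, +1)
CQVY@5: {A,T} ∩ {A,G} = {A} (intersection, +0)
CV@6: {C} ∪ {G} = {C,G} (union, +1)
QY@6: {T} ∪ {C} = {C,T} (union, +1)
CQVY@6: {C,G} ∩ {C,T} = {C} (intersection, +0)
per-site changes: [1, 3, 2, 3, 1, 2, 2]; total = 14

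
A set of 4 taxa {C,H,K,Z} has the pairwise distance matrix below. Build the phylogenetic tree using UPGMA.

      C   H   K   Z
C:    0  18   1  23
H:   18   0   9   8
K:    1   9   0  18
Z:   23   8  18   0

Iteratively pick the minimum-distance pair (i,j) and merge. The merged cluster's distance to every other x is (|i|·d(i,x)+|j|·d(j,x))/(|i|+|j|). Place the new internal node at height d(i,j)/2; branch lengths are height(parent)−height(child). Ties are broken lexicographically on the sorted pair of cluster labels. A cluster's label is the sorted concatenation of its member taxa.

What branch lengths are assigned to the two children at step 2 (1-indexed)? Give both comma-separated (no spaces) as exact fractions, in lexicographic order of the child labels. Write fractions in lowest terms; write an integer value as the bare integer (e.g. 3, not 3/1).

4,4

iteration 1: select C,K (d=1); attach at lengths (1/2, 1/2); label the merged cluster CK
  updated: d(CK,H)=27/2, d(CK,Z)=41/2
iteration 2: select H,Z (d=8); attach at lengths (4, 4); label the merged cluster HZ
  updated: d(CK,HZ)=17
iteration 3: select CK,HZ (d=17); attach at lengths (8, 9/2); label the merged cluster CHKZ
final tree: ((C:1/2,K:1/2):8,(H:4,Z:4):9/2)
total length: 43/2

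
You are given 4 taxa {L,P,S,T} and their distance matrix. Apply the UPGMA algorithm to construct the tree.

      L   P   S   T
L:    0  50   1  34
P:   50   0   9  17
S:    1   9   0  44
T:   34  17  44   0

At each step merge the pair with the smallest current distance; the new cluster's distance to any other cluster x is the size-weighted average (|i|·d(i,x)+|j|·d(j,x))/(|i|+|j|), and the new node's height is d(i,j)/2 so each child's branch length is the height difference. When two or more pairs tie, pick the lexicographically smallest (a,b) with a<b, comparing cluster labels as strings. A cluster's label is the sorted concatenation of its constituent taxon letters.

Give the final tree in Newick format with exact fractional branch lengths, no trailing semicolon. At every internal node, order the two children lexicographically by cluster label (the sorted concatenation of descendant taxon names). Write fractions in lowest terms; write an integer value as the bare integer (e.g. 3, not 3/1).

1. join L+S (d=1) ⇒ LS; edges |L|=1/2, |S|=1/2
  updated: d(LS,P)=59/2, d(LS,T)=39
2. join P+T (d=17) ⇒ PT; edges |P|=17/2, |T|=17/2
  updated: d(LS,PT)=137/4
3. join LS+PT (d=137/4) ⇒ LPST; edges |LS|=133/8, |PT|=69/8
final tree: ((L:1/2,S:1/2):133/8,(P:17/2,T:17/2):69/8)
total length: 173/4

((L:1/2,S:1/2):133/8,(P:17/2,T:17/2):69/8)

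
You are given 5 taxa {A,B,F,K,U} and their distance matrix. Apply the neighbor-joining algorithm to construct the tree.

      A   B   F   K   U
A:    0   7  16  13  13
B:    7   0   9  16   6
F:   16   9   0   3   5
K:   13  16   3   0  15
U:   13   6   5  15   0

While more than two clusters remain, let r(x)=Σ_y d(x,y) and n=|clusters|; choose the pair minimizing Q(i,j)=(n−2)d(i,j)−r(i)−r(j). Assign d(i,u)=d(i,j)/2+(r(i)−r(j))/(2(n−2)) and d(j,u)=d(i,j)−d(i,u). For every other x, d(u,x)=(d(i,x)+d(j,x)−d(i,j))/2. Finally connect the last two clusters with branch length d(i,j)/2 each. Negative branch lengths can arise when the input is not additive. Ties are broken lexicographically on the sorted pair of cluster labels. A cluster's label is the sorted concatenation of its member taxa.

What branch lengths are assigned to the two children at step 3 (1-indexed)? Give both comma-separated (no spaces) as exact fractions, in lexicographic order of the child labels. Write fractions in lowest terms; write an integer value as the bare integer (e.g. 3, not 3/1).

step 1: merge (F,K) at d=3, Q=-71; branch lengths F→-5/6, K→23/6; new cluster FK
  updated: d(A,FK)=13, d(B,FK)=11, d(FK,U)=17/2
step 2: merge (A,B) at d=7, Q=-43; branch lengths A→23/4, B→5/4; new cluster AB
  updated: d(AB,FK)=17/2, d(AB,U)=6
step 3: merge (AB,FK) at d=17/2, Q=-23; branch lengths AB→3, FK→11/2; new cluster ABFK
  updated: d(ABFK,U)=3
step 4: merge (ABFK,U) at d=3; branch lengths ABFK→3/2, U→3/2; new cluster ABFKU
final tree: (((A:23/4,B:5/4):3,(F:-5/6,K:23/6):11/2):3/2,U:3/2)
total length: 43/2

3,11/2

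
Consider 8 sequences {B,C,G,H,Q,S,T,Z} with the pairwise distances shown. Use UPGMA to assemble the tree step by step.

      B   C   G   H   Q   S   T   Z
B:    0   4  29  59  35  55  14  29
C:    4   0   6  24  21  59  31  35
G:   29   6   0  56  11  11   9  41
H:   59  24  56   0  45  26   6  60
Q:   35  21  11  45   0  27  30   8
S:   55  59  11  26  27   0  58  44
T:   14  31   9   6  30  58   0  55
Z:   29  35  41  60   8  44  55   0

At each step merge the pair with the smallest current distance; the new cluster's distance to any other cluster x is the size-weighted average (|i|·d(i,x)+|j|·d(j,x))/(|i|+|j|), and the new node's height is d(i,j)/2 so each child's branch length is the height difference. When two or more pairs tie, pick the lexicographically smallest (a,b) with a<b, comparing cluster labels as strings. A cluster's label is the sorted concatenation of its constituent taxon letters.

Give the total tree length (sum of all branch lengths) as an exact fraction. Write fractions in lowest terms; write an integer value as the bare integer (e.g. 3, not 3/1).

iteration 1: select B,C (d=4); attach at lengths (2, 2); label the merged cluster BC
  updated: d(BC,G)=35/2, d(BC,H)=83/2, d(BC,Q)=28, d(BC,S)=57, d(BC,T)=45/2, d(BC,Z)=32
iteration 2: select H,T (d=6); attach at lengths (3, 3); label the merged cluster HT
  updated: d(BC,HT)=32, d(G,HT)=65/2, d(HT,Q)=75/2, d(HT,S)=42, d(HT,Z)=115/2
iteration 3: select Q,Z (d=8); attach at lengths (4, 4); label the merged cluster QZ
  updated: d(BC,QZ)=30, d(G,QZ)=26, d(HT,QZ)=95/2, d(QZ,S)=71/2
iteration 4: select G,S (d=11); attach at lengths (11/2, 11/2); label the merged cluster GS
  updated: d(BC,GS)=149/4, d(GS,HT)=149/4, d(GS,QZ)=123/4
iteration 5: select BC,QZ (d=30); attach at lengths (13, 11); label the merged cluster BCQZ
  updated: d(BCQZ,GS)=34, d(BCQZ,HT)=159/4
iteration 6: select BCQZ,GS (d=34); attach at lengths (2, 23/2); label the merged cluster BCGQSZ
  updated: d(BCGQSZ,HT)=467/12
iteration 7: select BCGQSZ,HT (d=467/12); attach at lengths (59/24, 395/24); label the merged cluster BCGHQSTZ
final tree: ((((B:2,C:2):13,(Q:4,Z:4):11):2,(G:11/2,S:11/2):23/2):59/24,(H:3,T:3):395/24)
total length: 1025/12

1025/12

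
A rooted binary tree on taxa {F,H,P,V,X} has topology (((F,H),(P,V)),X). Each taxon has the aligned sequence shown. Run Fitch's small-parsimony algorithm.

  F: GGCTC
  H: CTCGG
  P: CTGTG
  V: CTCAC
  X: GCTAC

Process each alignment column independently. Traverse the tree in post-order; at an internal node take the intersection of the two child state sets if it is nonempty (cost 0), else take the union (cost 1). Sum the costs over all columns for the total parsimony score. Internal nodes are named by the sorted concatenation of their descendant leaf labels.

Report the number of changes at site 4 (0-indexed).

2

site 0, node FH: F={G} ∪ H={C} → {C,G} (+1)
site 0, node PV: P={C} ∩ V={C} → {C} (+0)
site 0, node FHPV: FH={C,G} ∩ PV={C} → {C} (+0)
site 0, node FHPVX: FHPV={C} ∪ X={G} → {C,G} (+1)
site 1, node FH: F={G} ∪ H={T} → {G,T} (+1)
site 1, node PV: P={T} ∩ V={T} → {T} (+0)
site 1, node FHPV: FH={G,T} ∩ PV={T} → {T} (+0)
site 1, node FHPVX: FHPV={T} ∪ X={C} → {C,T} (+1)
site 2, node FH: F={C} ∩ H={C} → {C} (+0)
site 2, node PV: P={G} ∪ V={C} → {C,G} (+1)
site 2, node FHPV: FH={C} ∩ PV={C,G} → {C} (+0)
site 2, node FHPVX: FHPV={C} ∪ X={T} → {C,T} (+1)
site 3, node FH: F={T} ∪ H={G} → {G,T} (+1)
site 3, node PV: P={T} ∪ V={A} → {A,T} (+1)
site 3, node FHPV: FH={G,T} ∩ PV={A,T} → {T} (+0)
site 3, node FHPVX: FHPV={T} ∪ X={A} → {A,T} (+1)
site 4, node FH: F={C} ∪ H={G} → {C,G} (+1)
site 4, node PV: P={G} ∪ V={C} → {C,G} (+1)
site 4, node FHPV: FH={C,G} ∩ PV={C,G} → {C,G} (+0)
site 4, node FHPVX: FHPV={C,G} ∩ X={C} → {C} (+0)
per-site changes: [2, 2, 2, 3, 2]; total = 11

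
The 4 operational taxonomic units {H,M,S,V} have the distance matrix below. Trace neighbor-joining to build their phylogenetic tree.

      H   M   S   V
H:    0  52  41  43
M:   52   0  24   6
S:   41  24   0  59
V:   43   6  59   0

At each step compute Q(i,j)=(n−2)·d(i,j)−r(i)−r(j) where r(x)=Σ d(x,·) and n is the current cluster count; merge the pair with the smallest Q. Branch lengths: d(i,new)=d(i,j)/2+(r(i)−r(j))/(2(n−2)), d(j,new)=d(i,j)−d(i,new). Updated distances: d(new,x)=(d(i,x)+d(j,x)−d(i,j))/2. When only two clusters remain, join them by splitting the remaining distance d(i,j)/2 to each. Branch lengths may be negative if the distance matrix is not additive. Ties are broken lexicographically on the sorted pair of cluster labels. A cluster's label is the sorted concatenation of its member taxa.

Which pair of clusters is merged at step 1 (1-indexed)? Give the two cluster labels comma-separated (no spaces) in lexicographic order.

1. join H+S (d=41, Q=-178) ⇒ HS; edges |H|=47/2, |S|=35/2
  updated: d(HS,M)=35/2, d(HS,V)=61/2
2. join HS+M (d=35/2, Q=-54) ⇒ HMS; edges |HS|=21, |M|=-7/2
  updated: d(HMS,V)=19/2
3. join HMS+V (d=19/2) ⇒ HMSV; edges |HMS|=19/4, |V|=19/4
final tree: (((H:47/2,S:35/2):21,M:-7/2):19/4,V:19/4)
total length: 68

H,S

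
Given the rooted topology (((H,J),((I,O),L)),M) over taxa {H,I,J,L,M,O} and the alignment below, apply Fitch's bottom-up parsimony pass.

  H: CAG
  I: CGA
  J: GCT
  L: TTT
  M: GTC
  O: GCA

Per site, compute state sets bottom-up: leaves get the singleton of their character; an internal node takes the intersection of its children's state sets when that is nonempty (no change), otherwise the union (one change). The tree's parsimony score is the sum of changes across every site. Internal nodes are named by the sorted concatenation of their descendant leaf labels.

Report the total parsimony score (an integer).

10

HJ@0: {C} ∪ {G} = {C,G} (union, +1)
IO@0: {C} ∪ {G} = {C,G} (union, +1)
ILO@0: {C,G} ∪ {T} = {C,G,T} (union, +1)
HIJLO@0: {C,G} ∩ {C,G,T} = {C,G} (intersection, +0)
HIJLMO@0: {C,G} ∩ {G} = {G} (intersection, +0)
HJ@1: {A} ∪ {C} = {A,C} (union, +1)
IO@1: {G} ∪ {C} = {C,G} (union, +1)
ILO@1: {C,G} ∪ {T} = {C,G,T} (union, +1)
HIJLO@1: {A,C} ∩ {C,G,T} = {C} (intersection, +0)
HIJLMO@1: {C} ∪ {T} = {C,T} (union, +1)
HJ@2: {G} ∪ {T} = {G,T} (union, +1)
IO@2: {A} ∩ {A} = {A} (intersection, +0)
ILO@2: {A} ∪ {T} = {A,T} (union, +1)
HIJLO@2: {G,T} ∩ {A,T} = {T} (intersection, +0)
HIJLMO@2: {T} ∪ {C} = {C,T} (union, +1)
per-site changes: [3, 4, 3]; total = 10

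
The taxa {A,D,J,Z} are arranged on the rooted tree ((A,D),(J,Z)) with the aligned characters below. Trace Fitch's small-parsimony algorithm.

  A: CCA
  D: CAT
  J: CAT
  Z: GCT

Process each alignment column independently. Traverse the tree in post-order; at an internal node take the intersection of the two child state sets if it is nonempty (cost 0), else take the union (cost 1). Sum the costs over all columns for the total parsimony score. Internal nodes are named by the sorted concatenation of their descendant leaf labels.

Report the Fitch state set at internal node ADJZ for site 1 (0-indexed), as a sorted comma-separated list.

A,C

[col 0] AD: children A:{C}, D:{C} ∩→ {C}; cost 0
[col 0] JZ: children J:{C}, Z:{G} ∪→ {C,G}; cost 1
[col 0] ADJZ: children AD:{C}, JZ:{C,G} ∩→ {C}; cost 0
[col 1] AD: children A:{C}, D:{A} ∪→ {A,C}; cost 1
[col 1] JZ: children J:{A}, Z:{C} ∪→ {A,C}; cost 1
[col 1] ADJZ: children AD:{A,C}, JZ:{A,C} ∩→ {A,C}; cost 0
[col 2] AD: children A:{A}, D:{T} ∪→ {A,T}; cost 1
[col 2] JZ: children J:{T}, Z:{T} ∩→ {T}; cost 0
[col 2] ADJZ: children AD:{A,T}, JZ:{T} ∩→ {T}; cost 0
per-site changes: [1, 2, 1]; total = 4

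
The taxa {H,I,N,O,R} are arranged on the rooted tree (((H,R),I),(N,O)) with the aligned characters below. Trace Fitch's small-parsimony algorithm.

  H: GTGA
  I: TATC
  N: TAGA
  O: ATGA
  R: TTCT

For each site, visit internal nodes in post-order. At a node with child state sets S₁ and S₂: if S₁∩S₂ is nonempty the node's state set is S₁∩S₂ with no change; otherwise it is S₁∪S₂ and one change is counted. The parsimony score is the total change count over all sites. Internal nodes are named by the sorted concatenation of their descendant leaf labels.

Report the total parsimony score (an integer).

8

HR@0: {G} ∪ {T} = {G,T} (union, +1)
HIR@0: {G,T} ∩ {T} = {T} (intersection, +0)
NO@0: {T} ∪ {A} = {A,T} (union, +1)
HINOR@0: {T} ∩ {A,T} = {T} (intersection, +0)
HR@1: {T} ∩ {T} = {T} (intersection, +0)
HIR@1: {T} ∪ {A} = {A,T} (union, +1)
NO@1: {A} ∪ {T} = {A,T} (union, +1)
HINOR@1: {A,T} ∩ {A,T} = {A,T} (intersection, +0)
HR@2: {G} ∪ {C} = {C,G} (union, +1)
HIR@2: {C,G} ∪ {T} = {C,G,T} (union, +1)
NO@2: {G} ∩ {G} = {G} (intersection, +0)
HINOR@2: {C,G,T} ∩ {G} = {G} (intersection, +0)
HR@3: {A} ∪ {T} = {A,T} (union, +1)
HIR@3: {A,T} ∪ {C} = {A,C,T} (union, +1)
NO@3: {A} ∩ {A} = {A} (intersection, +0)
HINOR@3: {A,C,T} ∩ {A} = {A} (intersection, +0)
per-site changes: [2, 2, 2, 2]; total = 8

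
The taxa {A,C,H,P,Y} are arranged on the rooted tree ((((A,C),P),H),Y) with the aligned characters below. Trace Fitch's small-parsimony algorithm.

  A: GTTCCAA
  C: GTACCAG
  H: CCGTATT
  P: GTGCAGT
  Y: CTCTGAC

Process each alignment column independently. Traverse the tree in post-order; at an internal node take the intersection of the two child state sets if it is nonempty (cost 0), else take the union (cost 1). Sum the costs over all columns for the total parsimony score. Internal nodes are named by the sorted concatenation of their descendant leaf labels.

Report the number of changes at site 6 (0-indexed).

site 0, node AC: A={G} ∩ C={G} → {G} (+0)
site 0, node ACP: AC={G} ∩ P={G} → {G} (+0)
site 0, node ACHP: ACP={G} ∪ H={C} → {C,G} (+1)
site 0, node ACHPY: ACHP={C,G} ∩ Y={C} → {C} (+0)
site 1, node AC: A={T} ∩ C={T} → {T} (+0)
site 1, node ACP: AC={T} ∩ P={T} → {T} (+0)
site 1, node ACHP: ACP={T} ∪ H={C} → {C,T} (+1)
site 1, node ACHPY: ACHP={C,T} ∩ Y={T} → {T} (+0)
site 2, node AC: A={T} ∪ C={A} → {A,T} (+1)
site 2, node ACP: AC={A,T} ∪ P={G} → {A,G,T} (+1)
site 2, node ACHP: ACP={A,G,T} ∩ H={G} → {G} (+0)
site 2, node ACHPY: ACHP={G} ∪ Y={C} → {C,G} (+1)
site 3, node AC: A={C} ∩ C={C} → {C} (+0)
site 3, node ACP: AC={C} ∩ P={C} → {C} (+0)
site 3, node ACHP: ACP={C} ∪ H={T} → {C,T} (+1)
site 3, node ACHPY: ACHP={C,T} ∩ Y={T} → {T} (+0)
site 4, node AC: A={C} ∩ C={C} → {C} (+0)
site 4, node ACP: AC={C} ∪ P={A} → {A,C} (+1)
site 4, node ACHP: ACP={A,C} ∩ H={A} → {A} (+0)
site 4, node ACHPY: ACHP={A} ∪ Y={G} → {A,G} (+1)
site 5, node AC: A={A} ∩ C={A} → {A} (+0)
site 5, node ACP: AC={A} ∪ P={G} → {A,G} (+1)
site 5, node ACHP: ACP={A,G} ∪ H={T} → {A,G,T} (+1)
site 5, node ACHPY: ACHP={A,G,T} ∩ Y={A} → {A} (+0)
site 6, node AC: A={A} ∪ C={G} → {A,G} (+1)
site 6, node ACP: AC={A,G} ∪ P={T} → {A,G,T} (+1)
site 6, node ACHP: ACP={A,G,T} ∩ H={T} → {T} (+0)
site 6, node ACHPY: ACHP={T} ∪ Y={C} → {C,T} (+1)
per-site changes: [1, 1, 3, 1, 2, 2, 3]; total = 13

3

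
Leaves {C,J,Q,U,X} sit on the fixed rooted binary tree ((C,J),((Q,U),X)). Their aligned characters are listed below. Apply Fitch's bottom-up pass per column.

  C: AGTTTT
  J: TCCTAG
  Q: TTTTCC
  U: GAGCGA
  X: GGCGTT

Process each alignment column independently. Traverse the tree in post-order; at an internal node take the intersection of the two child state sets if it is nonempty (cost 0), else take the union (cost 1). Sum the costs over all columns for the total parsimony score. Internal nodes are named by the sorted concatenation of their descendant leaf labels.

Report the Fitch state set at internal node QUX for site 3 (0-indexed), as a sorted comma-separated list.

C,G,T

site 0, node CJ: C={A} ∪ J={T} → {A,T} (+1)
site 0, node QU: Q={T} ∪ U={G} → {G,T} (+1)
site 0, node QUX: QU={G,T} ∩ X={G} → {G} (+0)
site 0, node CJQUX: CJ={A,T} ∪ QUX={G} → {A,G,T} (+1)
site 1, node CJ: C={G} ∪ J={C} → {C,G} (+1)
site 1, node QU: Q={T} ∪ U={A} → {A,T} (+1)
site 1, node QUX: QU={A,T} ∪ X={G} → {A,G,T} (+1)
site 1, node CJQUX: CJ={C,G} ∩ QUX={A,G,T} → {G} (+0)
site 2, node CJ: C={T} ∪ J={C} → {C,T} (+1)
site 2, node QU: Q={T} ∪ U={G} → {G,T} (+1)
site 2, node QUX: QU={G,T} ∪ X={C} → {C,G,T} (+1)
site 2, node CJQUX: CJ={C,T} ∩ QUX={C,G,T} → {C,T} (+0)
site 3, node CJ: C={T} ∩ J={T} → {T} (+0)
site 3, node QU: Q={T} ∪ U={C} → {C,T} (+1)
site 3, node QUX: QU={C,T} ∪ X={G} → {C,G,T} (+1)
site 3, node CJQUX: CJ={T} ∩ QUX={C,G,T} → {T} (+0)
site 4, node CJ: C={T} ∪ J={A} → {A,T} (+1)
site 4, node QU: Q={C} ∪ U={G} → {C,G} (+1)
site 4, node QUX: QU={C,G} ∪ X={T} → {C,G,T} (+1)
site 4, node CJQUX: CJ={A,T} ∩ QUX={C,G,T} → {T} (+0)
site 5, node CJ: C={T} ∪ J={G} → {G,T} (+1)
site 5, node QU: Q={C} ∪ U={A} → {A,C} (+1)
site 5, node QUX: QU={A,C} ∪ X={T} → {A,C,T} (+1)
site 5, node CJQUX: CJ={G,T} ∩ QUX={A,C,T} → {T} (+0)
per-site changes: [3, 3, 3, 2, 3, 3]; total = 17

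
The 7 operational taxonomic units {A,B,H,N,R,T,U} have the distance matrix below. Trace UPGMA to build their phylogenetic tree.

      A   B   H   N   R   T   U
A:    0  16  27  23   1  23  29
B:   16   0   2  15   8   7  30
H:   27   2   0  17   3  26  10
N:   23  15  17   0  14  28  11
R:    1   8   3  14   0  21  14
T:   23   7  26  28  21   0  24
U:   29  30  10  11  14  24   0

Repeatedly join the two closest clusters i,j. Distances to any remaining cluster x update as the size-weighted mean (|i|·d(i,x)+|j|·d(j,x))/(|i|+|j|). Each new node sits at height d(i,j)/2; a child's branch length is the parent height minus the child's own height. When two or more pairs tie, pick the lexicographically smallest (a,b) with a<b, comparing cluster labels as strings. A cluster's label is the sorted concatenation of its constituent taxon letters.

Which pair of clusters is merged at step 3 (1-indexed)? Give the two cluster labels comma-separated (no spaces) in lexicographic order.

1. join A+R (d=1) ⇒ AR; edges |A|=1/2, |R|=1/2
  updated: d(AR,B)=12, d(AR,H)=15, d(AR,N)=37/2, d(AR,T)=22, d(AR,U)=43/2
2. join B+H (d=2) ⇒ BH; edges |B|=1, |H|=1
  updated: d(AR,BH)=27/2, d(BH,N)=16, d(BH,T)=33/2, d(BH,U)=20
3. join N+U (d=11) ⇒ NU; edges |N|=11/2, |U|=11/2
  updated: d(AR,NU)=20, d(BH,NU)=18, d(NU,T)=26
4. join AR+BH (d=27/2) ⇒ ABHR; edges |AR|=25/4, |BH|=23/4
  updated: d(ABHR,NU)=19, d(ABHR,T)=77/4
5. join ABHR+NU (d=19) ⇒ ABHNRU; edges |ABHR|=11/4, |NU|=4
  updated: d(ABHNRU,T)=43/2
6. join ABHNRU+T (d=43/2) ⇒ ABHNRTU; edges |ABHNRU|=5/4, |T|=43/4
final tree: ((((A:1/2,R:1/2):25/4,(B:1,H:1):23/4):11/4,(N:11/2,U:11/2):4):5/4,T:43/4)
total length: 179/4

N,U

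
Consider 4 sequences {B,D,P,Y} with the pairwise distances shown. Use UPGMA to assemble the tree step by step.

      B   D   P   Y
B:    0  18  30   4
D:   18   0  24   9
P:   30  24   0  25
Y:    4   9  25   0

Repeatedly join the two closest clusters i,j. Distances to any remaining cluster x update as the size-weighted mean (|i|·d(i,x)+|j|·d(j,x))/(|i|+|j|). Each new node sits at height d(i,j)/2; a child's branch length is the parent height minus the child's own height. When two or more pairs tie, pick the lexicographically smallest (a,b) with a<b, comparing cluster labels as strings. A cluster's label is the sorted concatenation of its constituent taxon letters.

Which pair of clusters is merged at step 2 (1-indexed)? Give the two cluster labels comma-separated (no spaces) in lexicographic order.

BY,D

1. join B+Y (d=4) ⇒ BY; edges |B|=2, |Y|=2
  updated: d(BY,D)=27/2, d(BY,P)=55/2
2. join BY+D (d=27/2) ⇒ BDY; edges |BY|=19/4, |D|=27/4
  updated: d(BDY,P)=79/3
3. join BDY+P (d=79/3) ⇒ BDPY; edges |BDY|=77/12, |P|=79/6
final tree: (((B:2,Y:2):19/4,D:27/4):77/12,P:79/6)
total length: 421/12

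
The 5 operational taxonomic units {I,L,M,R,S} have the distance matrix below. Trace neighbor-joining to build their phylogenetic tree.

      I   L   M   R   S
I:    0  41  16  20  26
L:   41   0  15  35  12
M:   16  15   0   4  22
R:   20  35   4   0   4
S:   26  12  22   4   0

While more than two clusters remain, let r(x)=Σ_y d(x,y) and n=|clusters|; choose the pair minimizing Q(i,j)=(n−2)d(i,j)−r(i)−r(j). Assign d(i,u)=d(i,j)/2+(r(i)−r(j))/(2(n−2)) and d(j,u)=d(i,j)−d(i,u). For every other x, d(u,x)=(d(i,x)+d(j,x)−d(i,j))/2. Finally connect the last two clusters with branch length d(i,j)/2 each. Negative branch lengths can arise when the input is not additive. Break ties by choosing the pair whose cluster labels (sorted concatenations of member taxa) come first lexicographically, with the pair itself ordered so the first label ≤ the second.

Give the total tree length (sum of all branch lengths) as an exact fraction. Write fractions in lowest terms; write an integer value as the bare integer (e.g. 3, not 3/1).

1. join L+S (d=12, Q=-131) ⇒ LS; edges |L|=25/2, |S|=-1/2
  updated: d(I,LS)=55/2, d(LS,M)=25/2, d(LS,R)=27/2
2. join I+M (d=16, Q=-64) ⇒ IM; edges |I|=63/4, |M|=1/4
  updated: d(IM,LS)=12, d(IM,R)=4
3. join IM+LS (d=12, Q=-59/2) ⇒ ILMS; edges |IM|=5/4, |LS|=43/4
  updated: d(ILMS,R)=11/4
4. join ILMS+R (d=11/4) ⇒ ILMRS; edges |ILMS|=11/8, |R|=11/8
final tree: (((I:63/4,M:1/4):5/4,(L:25/2,S:-1/2):43/4):11/8,R:11/8)
total length: 171/4

171/4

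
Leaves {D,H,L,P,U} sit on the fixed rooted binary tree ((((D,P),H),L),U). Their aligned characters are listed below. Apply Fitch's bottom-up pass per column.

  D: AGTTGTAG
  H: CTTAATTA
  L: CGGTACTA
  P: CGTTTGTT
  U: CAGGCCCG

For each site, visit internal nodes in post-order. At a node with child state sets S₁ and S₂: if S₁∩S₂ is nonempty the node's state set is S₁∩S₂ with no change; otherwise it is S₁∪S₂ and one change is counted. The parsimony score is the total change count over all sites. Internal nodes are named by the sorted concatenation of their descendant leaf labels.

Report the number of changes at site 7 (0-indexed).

3

site 0, node DP: D={A} ∪ P={C} → {A,C} (+1)
site 0, node DHP: DP={A,C} ∩ H={C} → {C} (+0)
site 0, node DHLP: DHP={C} ∩ L={C} → {C} (+0)
site 0, node DHLPU: DHLP={C} ∩ U={C} → {C} (+0)
site 1, node DP: D={G} ∩ P={G} → {G} (+0)
site 1, node DHP: DP={G} ∪ H={T} → {G,T} (+1)
site 1, node DHLP: DHP={G,T} ∩ L={G} → {G} (+0)
site 1, node DHLPU: DHLP={G} ∪ U={A} → {A,G} (+1)
site 2, node DP: D={T} ∩ P={T} → {T} (+0)
site 2, node DHP: DP={T} ∩ H={T} → {T} (+0)
site 2, node DHLP: DHP={T} ∪ L={G} → {G,T} (+1)
site 2, node DHLPU: DHLP={G,T} ∩ U={G} → {G} (+0)
site 3, node DP: D={T} ∩ P={T} → {T} (+0)
site 3, node DHP: DP={T} ∪ H={A} → {A,T} (+1)
site 3, node DHLP: DHP={A,T} ∩ L={T} → {T} (+0)
site 3, node DHLPU: DHLP={T} ∪ U={G} → {G,T} (+1)
site 4, node DP: D={G} ∪ P={T} → {G,T} (+1)
site 4, node DHP: DP={G,T} ∪ H={A} → {A,G,T} (+1)
site 4, node DHLP: DHP={A,G,T} ∩ L={A} → {A} (+0)
site 4, node DHLPU: DHLP={A} ∪ U={C} → {A,C} (+1)
site 5, node DP: D={T} ∪ P={G} → {G,T} (+1)
site 5, node DHP: DP={G,T} ∩ H={T} → {T} (+0)
site 5, node DHLP: DHP={T} ∪ L={C} → {C,T} (+1)
site 5, node DHLPU: DHLP={C,T} ∩ U={C} → {C} (+0)
site 6, node DP: D={A} ∪ P={T} → {A,T} (+1)
site 6, node DHP: DP={A,T} ∩ H={T} → {T} (+0)
site 6, node DHLP: DHP={T} ∩ L={T} → {T} (+0)
site 6, node DHLPU: DHLP={T} ∪ U={C} → {C,T} (+1)
site 7, node DP: D={G} ∪ P={T} → {G,T} (+1)
site 7, node DHP: DP={G,T} ∪ H={A} → {A,G,T} (+1)
site 7, node DHLP: DHP={A,G,T} ∩ L={A} → {A} (+0)
site 7, node DHLPU: DHLP={A} ∪ U={G} → {A,G} (+1)
per-site changes: [1, 2, 1, 2, 3, 2, 2, 3]; total = 16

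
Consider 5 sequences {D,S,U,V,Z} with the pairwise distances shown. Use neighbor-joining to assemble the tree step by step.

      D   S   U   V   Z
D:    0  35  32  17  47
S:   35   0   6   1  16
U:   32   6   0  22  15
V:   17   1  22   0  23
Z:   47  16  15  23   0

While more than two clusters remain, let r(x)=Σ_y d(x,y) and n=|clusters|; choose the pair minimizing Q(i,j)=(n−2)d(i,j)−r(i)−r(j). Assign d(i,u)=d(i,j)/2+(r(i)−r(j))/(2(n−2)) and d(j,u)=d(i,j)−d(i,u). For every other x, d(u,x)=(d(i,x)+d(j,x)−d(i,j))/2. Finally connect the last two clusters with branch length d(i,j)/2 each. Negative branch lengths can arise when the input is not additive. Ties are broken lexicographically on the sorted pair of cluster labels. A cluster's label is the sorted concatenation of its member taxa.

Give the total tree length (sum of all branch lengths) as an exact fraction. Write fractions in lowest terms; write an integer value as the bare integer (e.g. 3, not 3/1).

46

step 1: merge (D,V) at d=17, Q=-143; branch lengths D→119/6, V→-17/6; new cluster DV
  updated: d(DV,S)=19/2, d(DV,U)=37/2, d(DV,Z)=53/2
step 2: merge (DV,S) at d=19/2, Q=-67; branch lengths DV→21/2, S→-1; new cluster DSV
  updated: d(DSV,U)=15/2, d(DSV,Z)=33/2
step 3: merge (DSV,U) at d=15/2, Q=-39; branch lengths DSV→9/2, U→3; new cluster DSUV
  updated: d(DSUV,Z)=12
step 4: merge (DSUV,Z) at d=12; branch lengths DSUV→6, Z→6; new cluster DSUVZ
final tree: ((((D:119/6,V:-17/6):21/2,S:-1):9/2,U:3):6,Z:6)
total length: 46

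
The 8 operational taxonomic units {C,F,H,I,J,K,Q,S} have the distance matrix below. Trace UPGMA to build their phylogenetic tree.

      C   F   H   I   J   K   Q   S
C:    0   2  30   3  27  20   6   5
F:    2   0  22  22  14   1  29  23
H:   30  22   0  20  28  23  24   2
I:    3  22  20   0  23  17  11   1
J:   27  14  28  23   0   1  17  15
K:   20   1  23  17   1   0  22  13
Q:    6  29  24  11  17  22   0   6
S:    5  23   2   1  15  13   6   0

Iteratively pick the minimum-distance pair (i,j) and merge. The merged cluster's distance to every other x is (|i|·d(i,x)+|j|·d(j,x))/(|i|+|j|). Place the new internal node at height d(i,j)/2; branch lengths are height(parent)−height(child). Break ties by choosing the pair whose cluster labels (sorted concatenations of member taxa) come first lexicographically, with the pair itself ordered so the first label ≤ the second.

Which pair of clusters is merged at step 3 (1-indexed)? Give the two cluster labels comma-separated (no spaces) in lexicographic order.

step 1: merge (F,K) at d=1; branch lengths F→1/2, K→1/2; new cluster FK
  updated: d(C,FK)=11, d(FK,H)=45/2, d(FK,I)=39/2, d(FK,J)=15/2, d(FK,Q)=51/2, d(FK,S)=18
step 2: merge (I,S) at d=1; branch lengths I→1/2, S→1/2; new cluster IS
  updated: d(C,IS)=4, d(FK,IS)=75/4, d(H,IS)=11, d(IS,J)=19, d(IS,Q)=17/2
step 3: merge (C,IS) at d=4; branch lengths C→2, IS→3/2; new cluster CIS
  updated: d(CIS,FK)=97/6, d(CIS,H)=52/3, d(CIS,J)=65/3, d(CIS,Q)=23/3
step 4: merge (FK,J) at d=15/2; branch lengths FK→13/4, J→15/4; new cluster FJK
  updated: d(CIS,FJK)=18, d(FJK,H)=73/3, d(FJK,Q)=68/3
step 5: merge (CIS,Q) at d=23/3; branch lengths CIS→11/6, Q→23/6; new cluster CIQS
  updated: d(CIQS,FJK)=115/6, d(CIQS,H)=19
step 6: merge (CIQS,H) at d=19; branch lengths CIQS→17/3, H→19/2; new cluster CHIQS
  updated: d(CHIQS,FJK)=101/5
step 7: merge (CHIQS,FJK) at d=101/5; branch lengths CHIQS→3/5, FJK→127/20; new cluster CFHIJKQS
final tree: ((((C:2,(I:1/2,S:1/2):3/2):11/6,Q:23/6):17/3,H:19/2):3/5,((F:1/2,K:1/2):13/4,J:15/4):127/20)
total length: 2417/60

C,IS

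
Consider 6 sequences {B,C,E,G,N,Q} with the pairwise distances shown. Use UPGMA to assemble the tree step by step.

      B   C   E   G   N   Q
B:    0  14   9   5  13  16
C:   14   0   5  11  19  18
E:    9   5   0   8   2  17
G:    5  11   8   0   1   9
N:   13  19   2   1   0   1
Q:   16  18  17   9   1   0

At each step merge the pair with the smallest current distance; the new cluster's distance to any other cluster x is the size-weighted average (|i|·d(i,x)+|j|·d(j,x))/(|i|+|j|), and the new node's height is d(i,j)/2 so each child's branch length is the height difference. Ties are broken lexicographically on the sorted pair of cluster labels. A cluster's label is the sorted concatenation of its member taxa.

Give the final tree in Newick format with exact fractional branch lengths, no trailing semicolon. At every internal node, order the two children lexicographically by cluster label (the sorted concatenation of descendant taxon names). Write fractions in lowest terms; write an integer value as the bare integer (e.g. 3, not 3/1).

step 1: merge (G,N) at d=1; branch lengths G→1/2, N→1/2; new cluster GN
  updated: d(B,GN)=9, d(C,GN)=15, d(E,GN)=5, d(GN,Q)=5
step 2: merge (C,E) at d=5; branch lengths C→5/2, E→5/2; new cluster CE
  updated: d(B,CE)=23/2, d(CE,GN)=10, d(CE,Q)=35/2
step 3: merge (GN,Q) at d=5; branch lengths GN→2, Q→5/2; new cluster GNQ
  updated: d(B,GNQ)=34/3, d(CE,GNQ)=25/2
step 4: merge (B,GNQ) at d=34/3; branch lengths B→17/3, GNQ→19/6; new cluster BGNQ
  updated: d(BGNQ,CE)=49/4
step 5: merge (BGNQ,CE) at d=49/4; branch lengths BGNQ→11/24, CE→29/8; new cluster BCEGNQ
final tree: ((B:17/3,((G:1/2,N:1/2):2,Q:5/2):19/6):11/24,(C:5/2,E:5/2):29/8)
total length: 281/12

((B:17/3,((G:1/2,N:1/2):2,Q:5/2):19/6):11/24,(C:5/2,E:5/2):29/8)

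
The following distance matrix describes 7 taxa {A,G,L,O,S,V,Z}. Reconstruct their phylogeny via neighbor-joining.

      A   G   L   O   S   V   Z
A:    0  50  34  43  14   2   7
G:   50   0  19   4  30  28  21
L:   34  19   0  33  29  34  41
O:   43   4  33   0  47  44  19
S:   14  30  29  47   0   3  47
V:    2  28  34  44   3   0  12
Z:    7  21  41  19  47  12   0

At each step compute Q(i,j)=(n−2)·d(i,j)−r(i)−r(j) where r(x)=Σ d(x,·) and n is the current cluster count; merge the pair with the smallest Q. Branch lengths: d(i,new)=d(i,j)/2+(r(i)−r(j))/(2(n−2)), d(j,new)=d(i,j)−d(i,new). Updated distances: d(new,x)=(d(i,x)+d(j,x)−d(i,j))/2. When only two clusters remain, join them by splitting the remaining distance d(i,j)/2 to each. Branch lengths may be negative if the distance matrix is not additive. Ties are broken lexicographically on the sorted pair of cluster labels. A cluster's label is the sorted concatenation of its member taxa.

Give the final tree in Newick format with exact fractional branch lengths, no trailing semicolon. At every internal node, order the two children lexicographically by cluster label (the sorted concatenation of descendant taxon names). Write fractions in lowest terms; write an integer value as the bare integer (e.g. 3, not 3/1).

iteration 1: select G,O (d=4, Q=-322); attach at lengths (-9/5, 29/5); label the merged cluster GO
  updated: d(A,GO)=89/2, d(GO,L)=24, d(GO,S)=73/2, d(GO,V)=34, d(GO,Z)=18
iteration 2: select GO,L (d=24, Q=-223); attach at lengths (91/8, 101/8); label the merged cluster GLO
  updated: d(A,GLO)=109/4, d(GLO,S)=83/4, d(GLO,V)=22, d(GLO,Z)=35/2
iteration 3: select GLO,Z (d=35/2, Q=-237/2); attach at lengths (113/12, 97/12); label the merged cluster GLOZ
  updated: d(A,GLOZ)=67/8, d(GLOZ,S)=201/8, d(GLOZ,V)=33/4
iteration 4: select A,GLOZ (d=67/8, Q=-395/8); attach at lengths (-5/32, 273/32); label the merged cluster AGLOZ
  updated: d(AGLOZ,S)=123/8, d(AGLOZ,V)=15/16
iteration 5: select AGLOZ,S (d=123/8, Q=-309/16); attach at lengths (213/32, 279/32); label the merged cluster AGLOSZ
  updated: d(AGLOSZ,V)=-183/32
iteration 6: select AGLOSZ,V (d=-183/32); attach at lengths (-183/64, -183/64); label the merged cluster AGLOSVZ
final tree: (((A:-5/32,(((G:-9/5,O:29/5):91/8,L:101/8):113/12,Z:97/12):273/32):213/32,S:279/32):-183/64,V:-183/64)
total length: 2033/32

(((A:-5/32,(((G:-9/5,O:29/5):91/8,L:101/8):113/12,Z:97/12):273/32):213/32,S:279/32):-183/64,V:-183/64)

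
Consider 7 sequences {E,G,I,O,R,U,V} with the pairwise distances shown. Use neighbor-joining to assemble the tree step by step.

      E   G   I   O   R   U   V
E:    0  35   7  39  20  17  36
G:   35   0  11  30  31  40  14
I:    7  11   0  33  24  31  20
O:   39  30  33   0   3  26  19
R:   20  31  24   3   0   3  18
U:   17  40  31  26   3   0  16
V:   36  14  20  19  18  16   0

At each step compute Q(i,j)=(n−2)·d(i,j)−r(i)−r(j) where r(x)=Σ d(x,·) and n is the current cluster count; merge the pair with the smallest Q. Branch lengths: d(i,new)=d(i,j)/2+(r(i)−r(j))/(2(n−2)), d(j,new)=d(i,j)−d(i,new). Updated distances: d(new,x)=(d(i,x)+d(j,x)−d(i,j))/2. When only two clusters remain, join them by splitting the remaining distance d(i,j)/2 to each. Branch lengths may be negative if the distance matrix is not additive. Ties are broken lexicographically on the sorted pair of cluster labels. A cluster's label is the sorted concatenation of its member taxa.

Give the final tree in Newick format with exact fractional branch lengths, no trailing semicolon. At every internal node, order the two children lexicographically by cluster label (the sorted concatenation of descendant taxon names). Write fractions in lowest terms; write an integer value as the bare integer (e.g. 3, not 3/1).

step 1: merge (E,I) at d=7, Q=-245; branch lengths E→63/10, I→7/10; new cluster EI
  updated: d(EI,G)=39/2, d(EI,O)=65/2, d(EI,R)=37/2, d(EI,U)=41/2, d(EI,V)=49/2
step 2: merge (EI,G) at d=39/2, Q=-172; branch lengths EI→59/8, G→97/8; new cluster EGI
  updated: d(EGI,O)=43/2, d(EGI,R)=15, d(EGI,U)=41/2, d(EGI,V)=19/2
step 3: merge (EGI,V) at d=19/2, Q=-201/2; branch lengths EGI→65/12, V→49/12; new cluster EGIV
  updated: d(EGIV,O)=31/2, d(EGIV,R)=47/4, d(EGIV,U)=27/2
step 4: merge (EGIV,U) at d=27/2, Q=-225/4; branch lengths EGIV→101/16, U→115/16; new cluster EGIUV
  updated: d(EGIUV,O)=14, d(EGIUV,R)=5/8
step 5: merge (EGIUV,O) at d=14, Q=-141/8; branch lengths EGIUV→93/16, O→131/16; new cluster EGIOUV
  updated: d(EGIOUV,R)=-83/16
step 6: merge (EGIOUV,R) at d=-83/16; branch lengths EGIOUV→-83/32, R→-83/32; new cluster EGIORUV
final tree: ((((((E:63/10,I:7/10):59/8,G:97/8):65/12,V:49/12):101/16,U:115/16):93/16,O:131/16):-83/32,R:-83/32)
total length: 933/16

((((((E:63/10,I:7/10):59/8,G:97/8):65/12,V:49/12):101/16,U:115/16):93/16,O:131/16):-83/32,R:-83/32)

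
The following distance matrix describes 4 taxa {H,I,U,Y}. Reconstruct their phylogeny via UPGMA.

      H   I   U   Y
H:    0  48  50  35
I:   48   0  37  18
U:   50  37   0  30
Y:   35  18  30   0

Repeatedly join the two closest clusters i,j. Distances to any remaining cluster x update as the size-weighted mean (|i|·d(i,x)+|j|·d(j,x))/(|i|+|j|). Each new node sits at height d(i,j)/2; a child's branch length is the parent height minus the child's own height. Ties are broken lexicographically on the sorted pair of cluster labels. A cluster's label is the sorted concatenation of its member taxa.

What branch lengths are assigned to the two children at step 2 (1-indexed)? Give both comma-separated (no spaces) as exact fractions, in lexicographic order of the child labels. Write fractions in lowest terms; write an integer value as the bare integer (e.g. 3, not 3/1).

iteration 1: select I,Y (d=18); attach at lengths (9, 9); label the merged cluster IY
  updated: d(H,IY)=83/2, d(IY,U)=67/2
iteration 2: select IY,U (d=67/2); attach at lengths (31/4, 67/4); label the merged cluster IUY
  updated: d(H,IUY)=133/3
iteration 3: select H,IUY (d=133/3); attach at lengths (133/6, 65/12); label the merged cluster HIUY
final tree: (H:133/6,((I:9,Y:9):31/4,U:67/4):65/12)
total length: 841/12

31/4,67/4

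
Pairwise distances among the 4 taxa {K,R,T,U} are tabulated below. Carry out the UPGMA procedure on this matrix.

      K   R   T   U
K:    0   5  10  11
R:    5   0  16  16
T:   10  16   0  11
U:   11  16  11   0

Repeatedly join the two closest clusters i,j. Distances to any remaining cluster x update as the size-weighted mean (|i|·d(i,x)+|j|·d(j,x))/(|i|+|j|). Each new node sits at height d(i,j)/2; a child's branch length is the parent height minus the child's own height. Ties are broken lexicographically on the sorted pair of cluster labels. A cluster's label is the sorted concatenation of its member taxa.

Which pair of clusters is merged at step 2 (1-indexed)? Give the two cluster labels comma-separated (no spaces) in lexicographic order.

iteration 1: select K,R (d=5); attach at lengths (5/2, 5/2); label the merged cluster KR
  updated: d(KR,T)=13, d(KR,U)=27/2
iteration 2: select T,U (d=11); attach at lengths (11/2, 11/2); label the merged cluster TU
  updated: d(KR,TU)=53/4
iteration 3: select KR,TU (d=53/4); attach at lengths (33/8, 9/8); label the merged cluster KRTU
final tree: ((K:5/2,R:5/2):33/8,(T:11/2,U:11/2):9/8)
total length: 85/4

T,U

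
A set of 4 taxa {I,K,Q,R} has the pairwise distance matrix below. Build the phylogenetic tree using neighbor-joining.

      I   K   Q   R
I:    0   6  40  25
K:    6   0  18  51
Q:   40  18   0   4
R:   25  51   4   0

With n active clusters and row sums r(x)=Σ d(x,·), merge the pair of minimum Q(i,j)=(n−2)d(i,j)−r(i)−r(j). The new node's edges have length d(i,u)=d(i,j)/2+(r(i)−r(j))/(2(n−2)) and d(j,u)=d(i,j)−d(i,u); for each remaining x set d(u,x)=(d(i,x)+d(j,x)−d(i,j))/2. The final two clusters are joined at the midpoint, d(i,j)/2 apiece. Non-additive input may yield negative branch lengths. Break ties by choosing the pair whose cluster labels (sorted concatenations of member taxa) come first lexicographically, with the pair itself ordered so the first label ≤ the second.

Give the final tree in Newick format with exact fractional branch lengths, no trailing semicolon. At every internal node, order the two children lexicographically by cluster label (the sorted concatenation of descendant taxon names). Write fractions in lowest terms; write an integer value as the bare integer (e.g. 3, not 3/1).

iteration 1: select I,K (d=6, Q=-134); attach at lengths (2, 4); label the merged cluster IK
  updated: d(IK,Q)=26, d(IK,R)=35
iteration 2: select IK,Q (d=26, Q=-65); attach at lengths (57/2, -5/2); label the merged cluster IKQ
  updated: d(IKQ,R)=13/2
iteration 3: select IKQ,R (d=13/2); attach at lengths (13/4, 13/4); label the merged cluster IKQR
final tree: (((I:2,K:4):57/2,Q:-5/2):13/4,R:13/4)
total length: 77/2

(((I:2,K:4):57/2,Q:-5/2):13/4,R:13/4)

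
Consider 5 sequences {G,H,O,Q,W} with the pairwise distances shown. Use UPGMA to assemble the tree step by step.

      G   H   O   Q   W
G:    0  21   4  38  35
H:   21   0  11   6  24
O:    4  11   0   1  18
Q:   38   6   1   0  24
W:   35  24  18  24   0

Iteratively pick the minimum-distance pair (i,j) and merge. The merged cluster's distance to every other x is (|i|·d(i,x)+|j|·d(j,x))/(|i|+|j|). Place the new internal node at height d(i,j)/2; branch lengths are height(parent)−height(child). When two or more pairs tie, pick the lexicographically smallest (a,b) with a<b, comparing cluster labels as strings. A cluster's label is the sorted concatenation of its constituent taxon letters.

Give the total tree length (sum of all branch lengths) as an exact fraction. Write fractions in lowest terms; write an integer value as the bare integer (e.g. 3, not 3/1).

iteration 1: select O,Q (d=1); attach at lengths (1/2, 1/2); label the merged cluster OQ
  updated: d(G,OQ)=21, d(H,OQ)=17/2, d(OQ,W)=21
iteration 2: select H,OQ (d=17/2); attach at lengths (17/4, 15/4); label the merged cluster HOQ
  updated: d(G,HOQ)=21, d(HOQ,W)=22
iteration 3: select G,HOQ (d=21); attach at lengths (21/2, 25/4); label the merged cluster GHOQ
  updated: d(GHOQ,W)=101/4
iteration 4: select GHOQ,W (d=101/4); attach at lengths (17/8, 101/8); label the merged cluster GHOQW
final tree: ((G:21/2,(H:17/4,(O:1/2,Q:1/2):15/4):25/4):17/8,W:101/8)
total length: 81/2

81/2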